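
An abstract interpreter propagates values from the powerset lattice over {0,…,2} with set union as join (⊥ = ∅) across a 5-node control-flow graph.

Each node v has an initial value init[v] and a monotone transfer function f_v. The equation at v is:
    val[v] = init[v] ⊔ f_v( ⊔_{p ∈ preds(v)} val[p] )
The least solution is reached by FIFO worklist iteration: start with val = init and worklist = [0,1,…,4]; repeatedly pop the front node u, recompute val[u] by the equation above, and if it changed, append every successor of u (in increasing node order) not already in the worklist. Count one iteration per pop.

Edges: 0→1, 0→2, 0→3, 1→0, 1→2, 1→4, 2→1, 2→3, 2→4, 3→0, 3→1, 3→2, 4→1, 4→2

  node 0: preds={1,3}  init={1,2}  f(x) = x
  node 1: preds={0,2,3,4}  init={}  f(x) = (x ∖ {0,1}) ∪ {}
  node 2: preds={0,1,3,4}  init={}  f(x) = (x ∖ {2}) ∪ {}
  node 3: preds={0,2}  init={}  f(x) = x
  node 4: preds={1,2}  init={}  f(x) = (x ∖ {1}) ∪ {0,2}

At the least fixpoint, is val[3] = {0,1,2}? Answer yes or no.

yes

Iteration log — 15 steps:
  step 1. node 0  ⊔preds={}  new={1,2}  stable
  step 2. node 1  ⊔preds={1,2}  new={2}  old={}  +wl: 0
  step 3. node 2  ⊔preds={1,2}  new={1}  old={}  +wl: 1
  step 4. node 3  ⊔preds={1,2}  new={1,2}  old={}  +wl: 2
  step 5. node 4  ⊔preds={1,2}  new={0,2}  old={}  +wl: 
  step 6. node 0  ⊔preds={1,2}  new={1,2}  stable
  step 7. node 1  ⊔preds={0,1,2}  new={2}  stable
  step 8. node 2  ⊔preds={0,1,2}  new={0,1}  old={1}  +wl: 1,3,4
  step 9. node 1  ⊔preds={0,1,2}  new={2}  stable
  step 10. node 3  ⊔preds={0,1,2}  new={0,1,2}  old={1,2}  +wl: 0,1,2
  step 11. node 4  ⊔preds={0,1,2}  new={0,2}  stable
  step 12. node 0  ⊔preds={0,1,2}  new={0,1,2}  old={1,2}  +wl: 3
  step 13. node 1  ⊔preds={0,1,2}  new={2}  stable
  step 14. node 2  ⊔preds={0,1,2}  new={0,1}  stable
  step 15. node 3  ⊔preds={0,1,2}  new={0,1,2}  stable

Least fixpoint reached:
  node 0: {0,1,2}
  node 1: {2}
  node 2: {0,1}
  node 3: {0,1,2}
  node 4: {0,2}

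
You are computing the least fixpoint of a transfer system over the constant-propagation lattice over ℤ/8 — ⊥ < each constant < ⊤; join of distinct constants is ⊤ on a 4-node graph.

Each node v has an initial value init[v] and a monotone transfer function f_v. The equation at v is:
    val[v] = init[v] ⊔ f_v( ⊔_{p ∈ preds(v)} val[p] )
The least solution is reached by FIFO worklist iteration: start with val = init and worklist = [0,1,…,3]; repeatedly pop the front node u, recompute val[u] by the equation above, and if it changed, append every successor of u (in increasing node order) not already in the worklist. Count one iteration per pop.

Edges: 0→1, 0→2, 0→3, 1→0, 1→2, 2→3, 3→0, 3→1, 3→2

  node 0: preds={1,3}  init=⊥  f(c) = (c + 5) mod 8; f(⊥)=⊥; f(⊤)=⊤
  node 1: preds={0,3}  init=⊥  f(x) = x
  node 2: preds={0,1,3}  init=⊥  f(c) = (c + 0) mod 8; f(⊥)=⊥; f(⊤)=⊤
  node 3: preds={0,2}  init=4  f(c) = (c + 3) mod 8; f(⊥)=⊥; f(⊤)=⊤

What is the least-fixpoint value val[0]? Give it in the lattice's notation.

Worklist (8 pops):
  #1 pop 0: in=4 → 1 (was ⊥); enqueue []
  #2 pop 1: in=⊤ → ⊤ (was ⊥); enqueue [0]
  #3 pop 2: in=⊤ → ⊤ (was ⊥); enqueue []
  #4 pop 3: in=⊤ → ⊤ (was 4); enqueue [1,2]
  #5 pop 0: in=⊤ → ⊤ (was 1); enqueue [3]
  #6 pop 1: in=⊤ → ⊤ (no change)
  #7 pop 2: in=⊤ → ⊤ (no change)
  #8 pop 3: in=⊤ → ⊤ (no change)

Fixpoint:
  val[0] = ⊤
  val[1] = ⊤
  val[2] = ⊤
  val[3] = ⊤

⊤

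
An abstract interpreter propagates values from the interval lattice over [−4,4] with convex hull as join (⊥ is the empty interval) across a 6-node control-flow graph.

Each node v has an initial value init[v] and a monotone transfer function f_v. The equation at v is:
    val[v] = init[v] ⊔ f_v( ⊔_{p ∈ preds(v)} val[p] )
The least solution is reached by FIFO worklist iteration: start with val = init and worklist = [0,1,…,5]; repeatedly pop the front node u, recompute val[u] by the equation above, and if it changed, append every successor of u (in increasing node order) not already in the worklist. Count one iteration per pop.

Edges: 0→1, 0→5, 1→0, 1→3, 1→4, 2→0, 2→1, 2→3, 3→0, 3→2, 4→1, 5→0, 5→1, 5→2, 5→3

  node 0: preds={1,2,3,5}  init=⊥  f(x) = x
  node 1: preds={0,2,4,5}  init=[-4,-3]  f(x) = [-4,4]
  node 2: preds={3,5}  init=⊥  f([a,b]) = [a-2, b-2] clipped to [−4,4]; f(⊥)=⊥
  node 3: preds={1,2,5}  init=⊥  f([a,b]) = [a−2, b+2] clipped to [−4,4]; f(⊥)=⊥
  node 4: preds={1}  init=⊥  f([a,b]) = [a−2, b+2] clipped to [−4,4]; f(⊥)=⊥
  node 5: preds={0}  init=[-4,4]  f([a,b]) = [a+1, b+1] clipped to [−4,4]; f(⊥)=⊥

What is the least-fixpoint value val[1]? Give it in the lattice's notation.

[-4,4]

Trace (9 dequeues):
  [1] u=0 | in [-4,4] | out [-4,4] | prev ⊥ | push {}
  [2] u=1 | in [-4,4] | out [-4,4] | prev [-4,-3] | push {0}
  [3] u=2 | in [-4,4] | out [-4,2] | prev ⊥ | push {1}
  [4] u=3 | in [-4,4] | out [-4,4] | prev ⊥ | push {2}
  [5] u=4 | in [-4,4] | out [-4,4] | prev ⊥ | push {}
  [6] u=5 | in [-4,4] | out [-4,4] | ==
  [7] u=0 | in [-4,4] | out [-4,4] | ==
  [8] u=1 | in [-4,4] | out [-4,4] | ==
  [9] u=2 | in [-4,4] | out [-4,2] | ==

Converged values:
  [0] [-4,4]
  [1] [-4,4]
  [2] [-4,2]
  [3] [-4,4]
  [4] [-4,4]
  [5] [-4,4]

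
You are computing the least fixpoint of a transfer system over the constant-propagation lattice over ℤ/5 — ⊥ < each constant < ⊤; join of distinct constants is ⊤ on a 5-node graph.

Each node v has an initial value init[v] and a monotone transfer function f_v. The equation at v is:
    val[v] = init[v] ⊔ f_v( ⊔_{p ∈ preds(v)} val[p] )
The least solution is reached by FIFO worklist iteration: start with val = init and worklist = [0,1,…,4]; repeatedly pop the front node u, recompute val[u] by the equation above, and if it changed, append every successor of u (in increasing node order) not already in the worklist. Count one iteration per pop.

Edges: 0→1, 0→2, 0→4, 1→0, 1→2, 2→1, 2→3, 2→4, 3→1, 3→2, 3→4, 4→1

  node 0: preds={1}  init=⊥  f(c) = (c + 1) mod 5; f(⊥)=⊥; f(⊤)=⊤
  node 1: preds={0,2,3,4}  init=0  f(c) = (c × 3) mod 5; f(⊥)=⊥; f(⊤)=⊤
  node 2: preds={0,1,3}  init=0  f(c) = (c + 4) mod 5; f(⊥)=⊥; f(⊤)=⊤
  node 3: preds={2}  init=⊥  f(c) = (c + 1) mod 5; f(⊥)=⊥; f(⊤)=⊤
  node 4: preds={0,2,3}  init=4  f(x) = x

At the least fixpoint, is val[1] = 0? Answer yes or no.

Trace (9 dequeues):
  [1] u=0 | in 0 | out 1 | prev ⊥ | push {}
  [2] u=1 | in ⊤ | out ⊤ | prev 0 | push {0}
  [3] u=2 | in ⊤ | out ⊤ | prev 0 | push {1}
  [4] u=3 | in ⊤ | out ⊤ | prev ⊥ | push {2}
  [5] u=4 | in ⊤ | out ⊤ | prev 4 | push {}
  [6] u=0 | in ⊤ | out ⊤ | prev 1 | push {4}
  [7] u=1 | in ⊤ | out ⊤ | ==
  [8] u=2 | in ⊤ | out ⊤ | ==
  [9] u=4 | in ⊤ | out ⊤ | ==

Converged values:
  [0] ⊤
  [1] ⊤
  [2] ⊤
  [3] ⊤
  [4] ⊤

no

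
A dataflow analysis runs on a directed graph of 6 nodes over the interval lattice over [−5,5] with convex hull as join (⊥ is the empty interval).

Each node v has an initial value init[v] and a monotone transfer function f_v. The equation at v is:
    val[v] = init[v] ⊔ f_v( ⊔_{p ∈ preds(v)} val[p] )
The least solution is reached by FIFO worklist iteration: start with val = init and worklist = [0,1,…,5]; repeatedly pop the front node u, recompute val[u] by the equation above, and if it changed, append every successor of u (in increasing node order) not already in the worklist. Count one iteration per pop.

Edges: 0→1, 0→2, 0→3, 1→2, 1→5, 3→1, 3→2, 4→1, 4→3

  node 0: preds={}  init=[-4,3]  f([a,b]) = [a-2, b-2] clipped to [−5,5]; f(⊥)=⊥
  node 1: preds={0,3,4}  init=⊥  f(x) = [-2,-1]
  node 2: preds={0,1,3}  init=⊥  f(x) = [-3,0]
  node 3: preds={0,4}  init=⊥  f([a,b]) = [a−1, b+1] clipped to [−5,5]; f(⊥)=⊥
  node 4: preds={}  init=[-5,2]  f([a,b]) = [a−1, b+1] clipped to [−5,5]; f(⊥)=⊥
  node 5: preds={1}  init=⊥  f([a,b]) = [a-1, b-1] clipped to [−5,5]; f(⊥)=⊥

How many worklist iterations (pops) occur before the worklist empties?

Trace (8 dequeues):
  [1] u=0 | in ⊥ | out [-4,3] | ==
  [2] u=1 | in [-5,3] | out [-2,-1] | prev ⊥ | push {}
  [3] u=2 | in [-4,3] | out [-3,0] | prev ⊥ | push {}
  [4] u=3 | in [-5,3] | out [-5,4] | prev ⊥ | push {1,2}
  [5] u=4 | in ⊥ | out [-5,2] | ==
  [6] u=5 | in [-2,-1] | out [-3,-2] | prev ⊥ | push {}
  [7] u=1 | in [-5,4] | out [-2,-1] | ==
  [8] u=2 | in [-5,4] | out [-3,0] | ==

Converged values:
  [0] [-4,3]
  [1] [-2,-1]
  [2] [-3,0]
  [3] [-5,4]
  [4] [-5,2]
  [5] [-3,-2]

8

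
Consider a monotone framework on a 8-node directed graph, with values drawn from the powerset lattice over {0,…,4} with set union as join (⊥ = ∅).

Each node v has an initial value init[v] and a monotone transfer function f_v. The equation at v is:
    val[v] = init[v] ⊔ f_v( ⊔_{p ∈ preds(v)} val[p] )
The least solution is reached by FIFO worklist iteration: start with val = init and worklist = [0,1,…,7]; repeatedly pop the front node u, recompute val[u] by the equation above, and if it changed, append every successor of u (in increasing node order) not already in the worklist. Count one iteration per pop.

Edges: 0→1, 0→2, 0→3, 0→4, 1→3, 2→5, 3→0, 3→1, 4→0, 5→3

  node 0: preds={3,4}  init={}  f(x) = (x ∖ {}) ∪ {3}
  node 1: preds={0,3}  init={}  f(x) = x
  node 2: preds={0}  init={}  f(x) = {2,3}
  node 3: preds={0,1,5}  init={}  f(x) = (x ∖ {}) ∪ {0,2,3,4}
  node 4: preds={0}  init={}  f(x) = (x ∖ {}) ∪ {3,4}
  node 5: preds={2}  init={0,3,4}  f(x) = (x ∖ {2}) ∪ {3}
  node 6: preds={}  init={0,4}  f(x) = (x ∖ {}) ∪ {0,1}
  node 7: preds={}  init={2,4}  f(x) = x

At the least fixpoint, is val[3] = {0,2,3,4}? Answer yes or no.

Worklist (14 pops):
  #1 pop 0: in={} → {3} (was {}); enqueue []
  #2 pop 1: in={3} → {3} (was {}); enqueue []
  #3 pop 2: in={3} → {2,3} (was {}); enqueue []
  #4 pop 3: in={0,3,4} → {0,2,3,4} (was {}); enqueue [0,1]
  #5 pop 4: in={3} → {3,4} (was {}); enqueue []
  #6 pop 5: in={2,3} → {0,3,4} (no change)
  #7 pop 6: in={} → {0,1,4} (was {0,4}); enqueue []
  #8 pop 7: in={} → {2,4} (no change)
  #9 pop 0: in={0,2,3,4} → {0,2,3,4} (was {3}); enqueue [2,3,4]
  #10 pop 1: in={0,2,3,4} → {0,2,3,4} (was {3}); enqueue []
  #11 pop 2: in={0,2,3,4} → {2,3} (no change)
  #12 pop 3: in={0,2,3,4} → {0,2,3,4} (no change)
  #13 pop 4: in={0,2,3,4} → {0,2,3,4} (was {3,4}); enqueue [0]
  #14 pop 0: in={0,2,3,4} → {0,2,3,4} (no change)

Fixpoint:
  val[0] = {0,2,3,4}
  val[1] = {0,2,3,4}
  val[2] = {2,3}
  val[3] = {0,2,3,4}
  val[4] = {0,2,3,4}
  val[5] = {0,3,4}
  val[6] = {0,1,4}
  val[7] = {2,4}

yes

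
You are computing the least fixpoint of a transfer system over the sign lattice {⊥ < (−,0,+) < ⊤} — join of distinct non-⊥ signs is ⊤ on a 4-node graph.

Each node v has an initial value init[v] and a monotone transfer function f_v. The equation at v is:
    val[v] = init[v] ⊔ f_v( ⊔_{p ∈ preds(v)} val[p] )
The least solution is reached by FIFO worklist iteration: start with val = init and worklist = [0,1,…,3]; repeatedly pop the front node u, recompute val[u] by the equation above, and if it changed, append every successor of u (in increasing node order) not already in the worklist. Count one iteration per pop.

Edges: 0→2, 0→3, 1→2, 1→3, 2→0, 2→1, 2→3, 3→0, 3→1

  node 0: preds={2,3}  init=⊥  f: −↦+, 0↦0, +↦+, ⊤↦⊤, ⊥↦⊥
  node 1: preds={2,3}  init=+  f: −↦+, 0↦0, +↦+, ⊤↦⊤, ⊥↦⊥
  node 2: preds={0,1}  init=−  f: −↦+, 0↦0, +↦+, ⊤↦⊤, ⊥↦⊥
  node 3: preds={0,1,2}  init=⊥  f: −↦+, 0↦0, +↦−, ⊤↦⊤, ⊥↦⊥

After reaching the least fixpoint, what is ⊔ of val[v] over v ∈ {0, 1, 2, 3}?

Iteration log — 8 steps:
  step 1. node 0  ⊔preds=−  new=+  old=⊥  +wl: 
  step 2. node 1  ⊔preds=−  new=+  stable
  step 3. node 2  ⊔preds=+  new=⊤  old=−  +wl: 0,1
  step 4. node 3  ⊔preds=⊤  new=⊤  old=⊥  +wl: 
  step 5. node 0  ⊔preds=⊤  new=⊤  old=+  +wl: 2,3
  step 6. node 1  ⊔preds=⊤  new=⊤  old=+  +wl: 
  step 7. node 2  ⊔preds=⊤  new=⊤  stable
  step 8. node 3  ⊔preds=⊤  new=⊤  stable

Least fixpoint reached:
  node 0: ⊤
  node 1: ⊤
  node 2: ⊤
  node 3: ⊤

⊤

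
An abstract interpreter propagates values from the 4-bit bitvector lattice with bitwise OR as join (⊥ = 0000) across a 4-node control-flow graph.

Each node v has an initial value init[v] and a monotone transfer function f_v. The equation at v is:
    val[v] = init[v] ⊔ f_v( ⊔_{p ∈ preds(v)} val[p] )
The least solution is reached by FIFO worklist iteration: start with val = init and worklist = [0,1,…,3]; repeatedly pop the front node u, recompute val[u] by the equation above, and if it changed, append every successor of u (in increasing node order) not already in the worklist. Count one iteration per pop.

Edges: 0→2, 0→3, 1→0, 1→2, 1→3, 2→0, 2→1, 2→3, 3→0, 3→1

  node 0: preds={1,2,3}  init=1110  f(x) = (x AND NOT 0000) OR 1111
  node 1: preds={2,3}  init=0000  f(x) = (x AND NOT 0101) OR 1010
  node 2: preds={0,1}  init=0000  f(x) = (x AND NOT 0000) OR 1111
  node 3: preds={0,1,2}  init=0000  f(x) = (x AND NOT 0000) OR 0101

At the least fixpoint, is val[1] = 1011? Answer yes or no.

no

Iteration log — 6 steps:
  step 1. node 0  ⊔preds=0000  new=1111  old=1110  +wl: 
  step 2. node 1  ⊔preds=0000  new=1010  old=0000  +wl: 0
  step 3. node 2  ⊔preds=1111  new=1111  old=0000  +wl: 1
  step 4. node 3  ⊔preds=1111  new=1111  old=0000  +wl: 
  step 5. node 0  ⊔preds=1111  new=1111  stable
  step 6. node 1  ⊔preds=1111  new=1010  stable

Least fixpoint reached:
  node 0: 1111
  node 1: 1010
  node 2: 1111
  node 3: 1111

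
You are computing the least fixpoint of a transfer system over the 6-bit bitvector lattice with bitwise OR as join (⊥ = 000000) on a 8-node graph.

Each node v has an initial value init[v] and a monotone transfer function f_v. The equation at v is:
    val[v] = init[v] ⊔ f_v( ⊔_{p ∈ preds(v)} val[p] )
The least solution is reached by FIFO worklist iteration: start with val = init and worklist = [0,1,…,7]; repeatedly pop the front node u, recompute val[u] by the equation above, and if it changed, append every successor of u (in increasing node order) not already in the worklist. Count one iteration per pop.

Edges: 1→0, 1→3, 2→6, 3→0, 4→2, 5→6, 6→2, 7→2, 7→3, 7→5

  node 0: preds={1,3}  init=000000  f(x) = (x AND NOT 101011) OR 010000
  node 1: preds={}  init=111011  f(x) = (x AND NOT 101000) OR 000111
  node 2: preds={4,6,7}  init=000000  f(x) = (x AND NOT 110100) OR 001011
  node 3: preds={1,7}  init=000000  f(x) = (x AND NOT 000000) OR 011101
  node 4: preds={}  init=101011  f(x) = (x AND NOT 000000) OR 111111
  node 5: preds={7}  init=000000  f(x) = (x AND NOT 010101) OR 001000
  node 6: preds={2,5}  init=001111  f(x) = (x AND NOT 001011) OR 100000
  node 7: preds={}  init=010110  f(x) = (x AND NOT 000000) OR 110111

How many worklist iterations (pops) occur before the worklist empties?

13

Worklist (13 pops):
  #1 pop 0: in=111011 → 010000 (was 000000); enqueue []
  #2 pop 1: in=000000 → 111111 (was 111011); enqueue [0]
  #3 pop 2: in=111111 → 001011 (was 000000); enqueue []
  #4 pop 3: in=111111 → 111111 (was 000000); enqueue []
  #5 pop 4: in=000000 → 111111 (was 101011); enqueue [2]
  #6 pop 5: in=010110 → 001010 (was 000000); enqueue []
  #7 pop 6: in=001011 → 101111 (was 001111); enqueue []
  #8 pop 7: in=000000 → 110111 (was 010110); enqueue [3,5]
  #9 pop 0: in=111111 → 010100 (was 010000); enqueue []
  #10 pop 2: in=111111 → 001011 (no change)
  #11 pop 3: in=111111 → 111111 (no change)
  #12 pop 5: in=110111 → 101010 (was 001010); enqueue [6]
  #13 pop 6: in=101011 → 101111 (no change)

Fixpoint:
  val[0] = 010100
  val[1] = 111111
  val[2] = 001011
  val[3] = 111111
  val[4] = 111111
  val[5] = 101010
  val[6] = 101111
  val[7] = 110111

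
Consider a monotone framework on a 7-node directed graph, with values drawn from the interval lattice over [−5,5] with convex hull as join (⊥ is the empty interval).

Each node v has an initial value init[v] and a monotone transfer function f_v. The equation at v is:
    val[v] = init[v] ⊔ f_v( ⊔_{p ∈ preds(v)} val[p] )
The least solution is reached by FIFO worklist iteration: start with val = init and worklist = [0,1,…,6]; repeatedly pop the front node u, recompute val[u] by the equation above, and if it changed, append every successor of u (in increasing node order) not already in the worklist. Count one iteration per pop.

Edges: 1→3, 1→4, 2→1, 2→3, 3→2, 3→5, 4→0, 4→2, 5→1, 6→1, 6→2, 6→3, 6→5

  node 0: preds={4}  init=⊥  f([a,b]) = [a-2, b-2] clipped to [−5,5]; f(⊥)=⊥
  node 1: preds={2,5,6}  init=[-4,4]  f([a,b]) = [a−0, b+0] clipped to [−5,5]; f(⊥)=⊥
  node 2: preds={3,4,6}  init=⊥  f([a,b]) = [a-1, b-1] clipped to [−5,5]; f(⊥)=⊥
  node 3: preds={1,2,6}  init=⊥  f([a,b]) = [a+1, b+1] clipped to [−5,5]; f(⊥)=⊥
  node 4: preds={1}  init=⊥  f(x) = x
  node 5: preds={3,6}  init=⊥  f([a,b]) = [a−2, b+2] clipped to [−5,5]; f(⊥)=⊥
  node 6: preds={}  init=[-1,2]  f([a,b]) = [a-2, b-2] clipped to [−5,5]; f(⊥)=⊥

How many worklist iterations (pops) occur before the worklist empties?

16

Worklist (16 pops):
  #1 pop 0: in=⊥ → ⊥ (no change)
  #2 pop 1: in=[-1,2] → [-4,4] (no change)
  #3 pop 2: in=[-1,2] → [-2,1] (was ⊥); enqueue [1]
  #4 pop 3: in=[-4,4] → [-3,5] (was ⊥); enqueue [2]
  #5 pop 4: in=[-4,4] → [-4,4] (was ⊥); enqueue [0]
  #6 pop 5: in=[-3,5] → [-5,5] (was ⊥); enqueue []
  #7 pop 6: in=⊥ → [-1,2] (no change)
  #8 pop 1: in=[-5,5] → [-5,5] (was [-4,4]); enqueue [3,4]
  #9 pop 2: in=[-4,5] → [-5,4] (was [-2,1]); enqueue [1]
  #10 pop 0: in=[-4,4] → [-5,2] (was ⊥); enqueue []
  #11 pop 3: in=[-5,5] → [-4,5] (was [-3,5]); enqueue [2,5]
  #12 pop 4: in=[-5,5] → [-5,5] (was [-4,4]); enqueue [0]
  #13 pop 1: in=[-5,5] → [-5,5] (no change)
  #14 pop 2: in=[-5,5] → [-5,4] (no change)
  #15 pop 5: in=[-4,5] → [-5,5] (no change)
  #16 pop 0: in=[-5,5] → [-5,3] (was [-5,2]); enqueue []

Fixpoint:
  val[0] = [-5,3]
  val[1] = [-5,5]
  val[2] = [-5,4]
  val[3] = [-4,5]
  val[4] = [-5,5]
  val[5] = [-5,5]
  val[6] = [-1,2]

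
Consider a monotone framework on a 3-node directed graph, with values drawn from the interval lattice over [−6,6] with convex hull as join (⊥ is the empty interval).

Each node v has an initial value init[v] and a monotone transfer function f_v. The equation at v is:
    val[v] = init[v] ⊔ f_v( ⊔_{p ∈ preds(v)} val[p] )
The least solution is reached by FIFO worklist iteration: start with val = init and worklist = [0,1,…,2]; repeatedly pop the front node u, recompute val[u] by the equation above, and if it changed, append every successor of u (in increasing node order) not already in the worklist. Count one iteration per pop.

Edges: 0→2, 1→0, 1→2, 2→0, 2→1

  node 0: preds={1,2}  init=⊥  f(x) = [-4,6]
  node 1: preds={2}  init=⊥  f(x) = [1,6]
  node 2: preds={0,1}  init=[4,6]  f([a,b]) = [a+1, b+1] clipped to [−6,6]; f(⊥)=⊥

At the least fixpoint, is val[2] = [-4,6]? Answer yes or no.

Trace (5 dequeues):
  [1] u=0 | in [4,6] | out [-4,6] | prev ⊥ | push {}
  [2] u=1 | in [4,6] | out [1,6] | prev ⊥ | push {0}
  [3] u=2 | in [-4,6] | out [-3,6] | prev [4,6] | push {1}
  [4] u=0 | in [-3,6] | out [-4,6] | ==
  [5] u=1 | in [-3,6] | out [1,6] | ==

Converged values:
  [0] [-4,6]
  [1] [1,6]
  [2] [-3,6]

no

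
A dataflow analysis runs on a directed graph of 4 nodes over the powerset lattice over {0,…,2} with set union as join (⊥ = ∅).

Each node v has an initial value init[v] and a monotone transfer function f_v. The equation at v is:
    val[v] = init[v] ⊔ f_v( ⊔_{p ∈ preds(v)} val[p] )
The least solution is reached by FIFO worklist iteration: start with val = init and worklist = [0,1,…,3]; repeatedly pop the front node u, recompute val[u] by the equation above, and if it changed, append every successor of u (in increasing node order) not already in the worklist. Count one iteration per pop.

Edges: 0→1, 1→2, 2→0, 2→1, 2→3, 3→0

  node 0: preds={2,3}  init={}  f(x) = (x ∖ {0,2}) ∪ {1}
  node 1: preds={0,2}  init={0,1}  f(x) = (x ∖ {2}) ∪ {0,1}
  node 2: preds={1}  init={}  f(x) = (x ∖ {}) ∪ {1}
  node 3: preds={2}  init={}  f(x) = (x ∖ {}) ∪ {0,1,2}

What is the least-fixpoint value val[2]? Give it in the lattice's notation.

{0,1}

Worklist (6 pops):
  #1 pop 0: in={} → {1} (was {}); enqueue []
  #2 pop 1: in={1} → {0,1} (no change)
  #3 pop 2: in={0,1} → {0,1} (was {}); enqueue [0,1]
  #4 pop 3: in={0,1} → {0,1,2} (was {}); enqueue []
  #5 pop 0: in={0,1,2} → {1} (no change)
  #6 pop 1: in={0,1} → {0,1} (no change)

Fixpoint:
  val[0] = {1}
  val[1] = {0,1}
  val[2] = {0,1}
  val[3] = {0,1,2}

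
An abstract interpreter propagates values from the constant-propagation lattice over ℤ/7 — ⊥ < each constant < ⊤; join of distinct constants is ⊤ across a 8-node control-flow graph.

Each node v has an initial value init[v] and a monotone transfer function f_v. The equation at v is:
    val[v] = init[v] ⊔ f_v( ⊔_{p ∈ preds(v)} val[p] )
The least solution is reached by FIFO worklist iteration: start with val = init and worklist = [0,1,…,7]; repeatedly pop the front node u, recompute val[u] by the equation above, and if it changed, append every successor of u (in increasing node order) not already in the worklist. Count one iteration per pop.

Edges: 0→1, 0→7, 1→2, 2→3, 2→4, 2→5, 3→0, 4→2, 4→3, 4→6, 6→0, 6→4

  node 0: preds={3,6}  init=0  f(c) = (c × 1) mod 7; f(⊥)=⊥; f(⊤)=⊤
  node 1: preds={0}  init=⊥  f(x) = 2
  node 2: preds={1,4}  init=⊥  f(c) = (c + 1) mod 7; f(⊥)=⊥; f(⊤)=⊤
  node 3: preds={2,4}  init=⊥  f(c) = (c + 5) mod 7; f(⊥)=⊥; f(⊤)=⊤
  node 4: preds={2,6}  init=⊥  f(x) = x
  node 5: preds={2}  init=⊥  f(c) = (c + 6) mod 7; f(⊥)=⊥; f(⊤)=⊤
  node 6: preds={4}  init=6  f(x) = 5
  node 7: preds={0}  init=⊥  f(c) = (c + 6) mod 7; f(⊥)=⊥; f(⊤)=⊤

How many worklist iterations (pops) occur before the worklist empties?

Worklist (14 pops):
  #1 pop 0: in=6 → ⊤ (was 0); enqueue []
  #2 pop 1: in=⊤ → 2 (was ⊥); enqueue []
  #3 pop 2: in=2 → 3 (was ⊥); enqueue []
  #4 pop 3: in=3 → 1 (was ⊥); enqueue [0]
  #5 pop 4: in=⊤ → ⊤ (was ⊥); enqueue [2,3]
  #6 pop 5: in=3 → 2 (was ⊥); enqueue []
  #7 pop 6: in=⊤ → ⊤ (was 6); enqueue [4]
  #8 pop 7: in=⊤ → ⊤ (was ⊥); enqueue []
  #9 pop 0: in=⊤ → ⊤ (no change)
  #10 pop 2: in=⊤ → ⊤ (was 3); enqueue [5]
  #11 pop 3: in=⊤ → ⊤ (was 1); enqueue [0]
  #12 pop 4: in=⊤ → ⊤ (no change)
  #13 pop 5: in=⊤ → ⊤ (was 2); enqueue []
  #14 pop 0: in=⊤ → ⊤ (no change)

Fixpoint:
  val[0] = ⊤
  val[1] = 2
  val[2] = ⊤
  val[3] = ⊤
  val[4] = ⊤
  val[5] = ⊤
  val[6] = ⊤
  val[7] = ⊤

14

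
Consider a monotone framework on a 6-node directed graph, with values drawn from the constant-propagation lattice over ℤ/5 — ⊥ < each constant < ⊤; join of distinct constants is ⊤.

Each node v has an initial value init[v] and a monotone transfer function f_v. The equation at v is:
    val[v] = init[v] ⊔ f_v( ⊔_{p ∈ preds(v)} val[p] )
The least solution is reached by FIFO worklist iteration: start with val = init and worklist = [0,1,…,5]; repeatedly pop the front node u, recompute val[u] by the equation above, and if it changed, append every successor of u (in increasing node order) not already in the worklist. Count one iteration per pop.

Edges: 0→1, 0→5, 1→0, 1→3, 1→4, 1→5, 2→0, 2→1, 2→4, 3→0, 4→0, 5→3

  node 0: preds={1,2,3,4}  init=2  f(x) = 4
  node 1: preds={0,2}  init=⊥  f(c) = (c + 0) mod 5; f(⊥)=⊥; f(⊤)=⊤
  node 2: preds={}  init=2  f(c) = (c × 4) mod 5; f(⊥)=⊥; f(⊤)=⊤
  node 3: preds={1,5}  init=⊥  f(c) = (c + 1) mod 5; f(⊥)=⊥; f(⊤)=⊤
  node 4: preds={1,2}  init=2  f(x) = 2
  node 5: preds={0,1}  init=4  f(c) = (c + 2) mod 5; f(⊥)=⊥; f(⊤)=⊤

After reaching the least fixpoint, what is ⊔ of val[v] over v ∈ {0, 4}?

⊤

Worklist (8 pops):
  #1 pop 0: in=2 → ⊤ (was 2); enqueue []
  #2 pop 1: in=⊤ → ⊤ (was ⊥); enqueue [0]
  #3 pop 2: in=⊥ → 2 (no change)
  #4 pop 3: in=⊤ → ⊤ (was ⊥); enqueue []
  #5 pop 4: in=⊤ → 2 (no change)
  #6 pop 5: in=⊤ → ⊤ (was 4); enqueue [3]
  #7 pop 0: in=⊤ → ⊤ (no change)
  #8 pop 3: in=⊤ → ⊤ (no change)

Fixpoint:
  val[0] = ⊤
  val[1] = ⊤
  val[2] = 2
  val[3] = ⊤
  val[4] = 2
  val[5] = ⊤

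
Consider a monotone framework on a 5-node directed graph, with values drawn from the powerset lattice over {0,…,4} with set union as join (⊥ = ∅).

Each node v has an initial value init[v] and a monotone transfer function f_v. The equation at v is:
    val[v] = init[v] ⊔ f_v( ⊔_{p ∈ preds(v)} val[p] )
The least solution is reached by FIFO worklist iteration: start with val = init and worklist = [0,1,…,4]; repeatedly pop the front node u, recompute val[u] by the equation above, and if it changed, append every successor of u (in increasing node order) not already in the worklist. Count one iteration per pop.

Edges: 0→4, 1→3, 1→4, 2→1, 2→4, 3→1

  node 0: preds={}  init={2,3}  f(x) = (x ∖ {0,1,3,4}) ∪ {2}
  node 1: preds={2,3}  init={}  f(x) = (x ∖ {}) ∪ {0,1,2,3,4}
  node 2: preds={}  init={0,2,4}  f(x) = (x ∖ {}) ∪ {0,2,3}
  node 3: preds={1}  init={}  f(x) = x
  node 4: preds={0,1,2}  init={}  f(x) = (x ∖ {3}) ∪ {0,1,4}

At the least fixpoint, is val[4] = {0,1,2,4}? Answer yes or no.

yes

Worklist (6 pops):
  #1 pop 0: in={} → {2,3} (no change)
  #2 pop 1: in={0,2,4} → {0,1,2,3,4} (was {}); enqueue []
  #3 pop 2: in={} → {0,2,3,4} (was {0,2,4}); enqueue [1]
  #4 pop 3: in={0,1,2,3,4} → {0,1,2,3,4} (was {}); enqueue []
  #5 pop 4: in={0,1,2,3,4} → {0,1,2,4} (was {}); enqueue []
  #6 pop 1: in={0,1,2,3,4} → {0,1,2,3,4} (no change)

Fixpoint:
  val[0] = {2,3}
  val[1] = {0,1,2,3,4}
  val[2] = {0,2,3,4}
  val[3] = {0,1,2,3,4}
  val[4] = {0,1,2,4}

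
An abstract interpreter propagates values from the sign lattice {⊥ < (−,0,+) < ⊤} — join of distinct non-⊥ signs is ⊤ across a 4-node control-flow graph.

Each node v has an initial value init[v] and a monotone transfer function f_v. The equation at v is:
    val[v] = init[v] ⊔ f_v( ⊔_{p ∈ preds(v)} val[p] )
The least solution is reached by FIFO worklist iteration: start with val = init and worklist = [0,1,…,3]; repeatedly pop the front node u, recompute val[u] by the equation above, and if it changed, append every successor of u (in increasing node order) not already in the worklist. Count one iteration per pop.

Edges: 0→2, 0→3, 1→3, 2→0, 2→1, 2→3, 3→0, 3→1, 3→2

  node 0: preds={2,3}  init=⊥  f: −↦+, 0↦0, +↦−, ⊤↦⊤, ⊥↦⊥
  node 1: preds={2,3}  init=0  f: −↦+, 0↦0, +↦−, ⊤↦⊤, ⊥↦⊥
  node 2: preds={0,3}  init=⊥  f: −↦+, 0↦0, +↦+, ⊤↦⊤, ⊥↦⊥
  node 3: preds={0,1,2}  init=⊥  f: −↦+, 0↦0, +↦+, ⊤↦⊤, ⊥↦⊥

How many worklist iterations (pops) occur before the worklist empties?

10

Worklist (10 pops):
  #1 pop 0: in=⊥ → ⊥ (no change)
  #2 pop 1: in=⊥ → 0 (no change)
  #3 pop 2: in=⊥ → ⊥ (no change)
  #4 pop 3: in=0 → 0 (was ⊥); enqueue [0,1,2]
  #5 pop 0: in=0 → 0 (was ⊥); enqueue [3]
  #6 pop 1: in=0 → 0 (no change)
  #7 pop 2: in=0 → 0 (was ⊥); enqueue [0,1]
  #8 pop 3: in=0 → 0 (no change)
  #9 pop 0: in=0 → 0 (no change)
  #10 pop 1: in=0 → 0 (no change)

Fixpoint:
  val[0] = 0
  val[1] = 0
  val[2] = 0
  val[3] = 0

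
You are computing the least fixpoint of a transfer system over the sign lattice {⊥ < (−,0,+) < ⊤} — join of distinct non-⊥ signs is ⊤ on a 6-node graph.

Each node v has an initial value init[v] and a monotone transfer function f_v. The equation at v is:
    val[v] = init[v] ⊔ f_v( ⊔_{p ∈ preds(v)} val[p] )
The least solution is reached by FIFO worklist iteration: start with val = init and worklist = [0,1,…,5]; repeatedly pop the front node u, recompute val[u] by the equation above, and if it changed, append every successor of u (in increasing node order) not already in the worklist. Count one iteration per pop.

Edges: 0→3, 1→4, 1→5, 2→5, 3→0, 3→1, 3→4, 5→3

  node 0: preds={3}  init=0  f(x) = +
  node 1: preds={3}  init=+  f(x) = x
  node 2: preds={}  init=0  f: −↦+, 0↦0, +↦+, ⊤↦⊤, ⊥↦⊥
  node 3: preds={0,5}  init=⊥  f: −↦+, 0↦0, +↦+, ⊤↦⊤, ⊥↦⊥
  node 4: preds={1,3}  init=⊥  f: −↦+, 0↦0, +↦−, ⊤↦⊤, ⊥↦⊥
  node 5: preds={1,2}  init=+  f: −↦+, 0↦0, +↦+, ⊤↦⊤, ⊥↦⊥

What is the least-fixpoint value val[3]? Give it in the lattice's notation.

Iteration log — 11 steps:
  step 1. node 0  ⊔preds=⊥  new=⊤  old=0  +wl: 
  step 2. node 1  ⊔preds=⊥  new=+  stable
  step 3. node 2  ⊔preds=⊥  new=0  stable
  step 4. node 3  ⊔preds=⊤  new=⊤  old=⊥  +wl: 0,1
  step 5. node 4  ⊔preds=⊤  new=⊤  old=⊥  +wl: 
  step 6. node 5  ⊔preds=⊤  new=⊤  old=+  +wl: 3
  step 7. node 0  ⊔preds=⊤  new=⊤  stable
  step 8. node 1  ⊔preds=⊤  new=⊤  old=+  +wl: 4,5
  step 9. node 3  ⊔preds=⊤  new=⊤  stable
  step 10. node 4  ⊔preds=⊤  new=⊤  stable
  step 11. node 5  ⊔preds=⊤  new=⊤  stable

Least fixpoint reached:
  node 0: ⊤
  node 1: ⊤
  node 2: 0
  node 3: ⊤
  node 4: ⊤
  node 5: ⊤

⊤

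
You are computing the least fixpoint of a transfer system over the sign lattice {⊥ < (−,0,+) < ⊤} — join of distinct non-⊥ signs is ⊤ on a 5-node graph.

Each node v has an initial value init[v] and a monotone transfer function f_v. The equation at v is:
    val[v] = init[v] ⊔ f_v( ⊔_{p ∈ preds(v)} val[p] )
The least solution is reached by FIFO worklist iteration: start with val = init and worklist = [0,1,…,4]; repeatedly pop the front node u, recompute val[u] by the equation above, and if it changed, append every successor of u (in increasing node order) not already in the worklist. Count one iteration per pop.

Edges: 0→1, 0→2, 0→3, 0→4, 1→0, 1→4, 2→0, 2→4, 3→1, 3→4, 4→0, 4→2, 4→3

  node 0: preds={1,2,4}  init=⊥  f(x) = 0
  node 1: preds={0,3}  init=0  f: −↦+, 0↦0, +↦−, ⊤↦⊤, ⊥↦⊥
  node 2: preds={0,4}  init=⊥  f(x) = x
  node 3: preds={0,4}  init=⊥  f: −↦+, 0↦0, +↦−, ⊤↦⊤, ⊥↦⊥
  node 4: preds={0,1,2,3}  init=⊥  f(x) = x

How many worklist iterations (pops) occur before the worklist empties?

Trace (9 dequeues):
  [1] u=0 | in 0 | out 0 | prev ⊥ | push {}
  [2] u=1 | in 0 | out 0 | ==
  [3] u=2 | in 0 | out 0 | prev ⊥ | push {0}
  [4] u=3 | in 0 | out 0 | prev ⊥ | push {1}
  [5] u=4 | in 0 | out 0 | prev ⊥ | push {2,3}
  [6] u=0 | in 0 | out 0 | ==
  [7] u=1 | in 0 | out 0 | ==
  [8] u=2 | in 0 | out 0 | ==
  [9] u=3 | in 0 | out 0 | ==

Converged values:
  [0] 0
  [1] 0
  [2] 0
  [3] 0
  [4] 0

9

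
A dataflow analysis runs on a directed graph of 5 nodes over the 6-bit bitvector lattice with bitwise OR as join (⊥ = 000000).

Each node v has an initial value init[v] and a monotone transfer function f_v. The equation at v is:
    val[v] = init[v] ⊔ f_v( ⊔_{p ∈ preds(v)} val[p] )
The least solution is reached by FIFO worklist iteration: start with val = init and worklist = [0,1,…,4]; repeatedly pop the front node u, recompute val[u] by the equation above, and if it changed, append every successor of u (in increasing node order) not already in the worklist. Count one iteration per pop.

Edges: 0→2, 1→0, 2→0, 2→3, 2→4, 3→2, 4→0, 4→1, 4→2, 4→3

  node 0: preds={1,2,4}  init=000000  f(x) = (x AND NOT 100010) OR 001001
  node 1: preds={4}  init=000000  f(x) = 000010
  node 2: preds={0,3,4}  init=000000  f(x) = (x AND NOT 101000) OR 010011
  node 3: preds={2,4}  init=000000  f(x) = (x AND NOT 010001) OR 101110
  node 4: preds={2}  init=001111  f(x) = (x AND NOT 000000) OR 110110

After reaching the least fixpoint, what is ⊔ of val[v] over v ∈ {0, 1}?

011111

Worklist (9 pops):
  #1 pop 0: in=001111 → 001101 (was 000000); enqueue []
  #2 pop 1: in=001111 → 000010 (was 000000); enqueue [0]
  #3 pop 2: in=001111 → 010111 (was 000000); enqueue []
  #4 pop 3: in=011111 → 101110 (was 000000); enqueue [2]
  #5 pop 4: in=010111 → 111111 (was 001111); enqueue [1,3]
  #6 pop 0: in=111111 → 011101 (was 001101); enqueue []
  #7 pop 2: in=111111 → 010111 (no change)
  #8 pop 1: in=111111 → 000010 (no change)
  #9 pop 3: in=111111 → 101110 (no change)

Fixpoint:
  val[0] = 011101
  val[1] = 000010
  val[2] = 010111
  val[3] = 101110
  val[4] = 111111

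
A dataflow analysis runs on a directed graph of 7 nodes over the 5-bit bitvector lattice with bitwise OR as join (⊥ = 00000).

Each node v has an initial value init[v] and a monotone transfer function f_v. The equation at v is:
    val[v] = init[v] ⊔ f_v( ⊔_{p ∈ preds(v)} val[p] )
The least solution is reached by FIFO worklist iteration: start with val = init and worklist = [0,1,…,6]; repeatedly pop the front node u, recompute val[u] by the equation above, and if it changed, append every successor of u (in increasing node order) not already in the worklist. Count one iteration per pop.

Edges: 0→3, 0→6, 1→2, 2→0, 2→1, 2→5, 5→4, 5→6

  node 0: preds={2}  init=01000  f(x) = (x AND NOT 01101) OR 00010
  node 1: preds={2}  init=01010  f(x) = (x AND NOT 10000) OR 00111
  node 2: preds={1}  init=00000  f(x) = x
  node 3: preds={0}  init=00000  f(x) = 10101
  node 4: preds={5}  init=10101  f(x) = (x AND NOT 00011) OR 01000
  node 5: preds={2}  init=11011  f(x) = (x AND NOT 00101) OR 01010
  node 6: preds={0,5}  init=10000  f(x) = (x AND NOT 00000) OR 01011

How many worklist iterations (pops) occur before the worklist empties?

9

Iteration log — 9 steps:
  step 1. node 0  ⊔preds=00000  new=01010  old=01000  +wl: 
  step 2. node 1  ⊔preds=00000  new=01111  old=01010  +wl: 
  step 3. node 2  ⊔preds=01111  new=01111  old=00000  +wl: 0,1
  step 4. node 3  ⊔preds=01010  new=10101  old=00000  +wl: 
  step 5. node 4  ⊔preds=11011  new=11101  old=10101  +wl: 
  step 6. node 5  ⊔preds=01111  new=11011  stable
  step 7. node 6  ⊔preds=11011  new=11011  old=10000  +wl: 
  step 8. node 0  ⊔preds=01111  new=01010  stable
  step 9. node 1  ⊔preds=01111  new=01111  stable

Least fixpoint reached:
  node 0: 01010
  node 1: 01111
  node 2: 01111
  node 3: 10101
  node 4: 11101
  node 5: 11011
  node 6: 11011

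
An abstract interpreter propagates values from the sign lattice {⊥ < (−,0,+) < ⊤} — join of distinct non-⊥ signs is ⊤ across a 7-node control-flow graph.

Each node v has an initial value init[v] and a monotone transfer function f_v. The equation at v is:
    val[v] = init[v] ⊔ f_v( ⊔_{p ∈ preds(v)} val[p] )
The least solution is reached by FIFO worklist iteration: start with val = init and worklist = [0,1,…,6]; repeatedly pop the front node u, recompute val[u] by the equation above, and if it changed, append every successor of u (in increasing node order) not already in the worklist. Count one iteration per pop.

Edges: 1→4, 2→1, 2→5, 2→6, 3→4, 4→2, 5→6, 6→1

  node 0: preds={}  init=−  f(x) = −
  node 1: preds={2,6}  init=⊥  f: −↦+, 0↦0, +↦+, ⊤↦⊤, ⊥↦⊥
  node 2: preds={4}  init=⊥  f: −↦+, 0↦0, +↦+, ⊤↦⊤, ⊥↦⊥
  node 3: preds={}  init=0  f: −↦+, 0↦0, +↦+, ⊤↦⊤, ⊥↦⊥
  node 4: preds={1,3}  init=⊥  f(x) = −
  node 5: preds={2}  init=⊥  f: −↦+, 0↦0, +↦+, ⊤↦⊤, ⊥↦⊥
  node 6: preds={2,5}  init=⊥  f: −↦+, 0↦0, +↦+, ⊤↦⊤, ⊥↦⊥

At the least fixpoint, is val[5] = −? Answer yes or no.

Worklist (13 pops):
  #1 pop 0: in=⊥ → − (no change)
  #2 pop 1: in=⊥ → ⊥ (no change)
  #3 pop 2: in=⊥ → ⊥ (no change)
  #4 pop 3: in=⊥ → 0 (no change)
  #5 pop 4: in=0 → − (was ⊥); enqueue [2]
  #6 pop 5: in=⊥ → ⊥ (no change)
  #7 pop 6: in=⊥ → ⊥ (no change)
  #8 pop 2: in=− → + (was ⊥); enqueue [1,5,6]
  #9 pop 1: in=+ → + (was ⊥); enqueue [4]
  #10 pop 5: in=+ → + (was ⊥); enqueue []
  #11 pop 6: in=+ → + (was ⊥); enqueue [1]
  #12 pop 4: in=⊤ → − (no change)
  #13 pop 1: in=+ → + (no change)

Fixpoint:
  val[0] = −
  val[1] = +
  val[2] = +
  val[3] = 0
  val[4] = −
  val[5] = +
  val[6] = +

no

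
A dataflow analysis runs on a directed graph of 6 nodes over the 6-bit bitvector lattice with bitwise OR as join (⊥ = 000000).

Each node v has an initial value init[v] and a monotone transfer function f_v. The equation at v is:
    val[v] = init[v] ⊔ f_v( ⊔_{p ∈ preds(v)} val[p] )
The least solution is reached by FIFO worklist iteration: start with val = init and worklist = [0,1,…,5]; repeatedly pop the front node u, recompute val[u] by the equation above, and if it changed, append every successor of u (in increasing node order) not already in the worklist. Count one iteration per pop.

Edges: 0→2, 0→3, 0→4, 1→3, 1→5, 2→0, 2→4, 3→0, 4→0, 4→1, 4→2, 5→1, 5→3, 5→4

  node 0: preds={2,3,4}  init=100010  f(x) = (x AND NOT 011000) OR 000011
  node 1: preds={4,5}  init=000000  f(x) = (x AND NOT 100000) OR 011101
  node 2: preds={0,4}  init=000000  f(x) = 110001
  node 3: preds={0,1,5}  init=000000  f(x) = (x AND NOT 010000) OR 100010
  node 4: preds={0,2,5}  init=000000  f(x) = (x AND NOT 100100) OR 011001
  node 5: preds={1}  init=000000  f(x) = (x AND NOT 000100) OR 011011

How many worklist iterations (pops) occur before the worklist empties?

Trace (12 dequeues):
  [1] u=0 | in 000000 | out 100011 | prev 100010 | push {}
  [2] u=1 | in 000000 | out 011101 | prev 000000 | push {}
  [3] u=2 | in 100011 | out 110001 | prev 000000 | push {0}
  [4] u=3 | in 111111 | out 101111 | prev 000000 | push {}
  [5] u=4 | in 110011 | out 011011 | prev 000000 | push {1,2}
  [6] u=5 | in 011101 | out 011011 | prev 000000 | push {3,4}
  [7] u=0 | in 111111 | out 100111 | prev 100011 | push {}
  [8] u=1 | in 011011 | out 011111 | prev 011101 | push {5}
  [9] u=2 | in 111111 | out 110001 | ==
  [10] u=3 | in 111111 | out 101111 | ==
  [11] u=4 | in 111111 | out 011011 | ==
  [12] u=5 | in 011111 | out 011011 | ==

Converged values:
  [0] 100111
  [1] 011111
  [2] 110001
  [3] 101111
  [4] 011011
  [5] 011011

12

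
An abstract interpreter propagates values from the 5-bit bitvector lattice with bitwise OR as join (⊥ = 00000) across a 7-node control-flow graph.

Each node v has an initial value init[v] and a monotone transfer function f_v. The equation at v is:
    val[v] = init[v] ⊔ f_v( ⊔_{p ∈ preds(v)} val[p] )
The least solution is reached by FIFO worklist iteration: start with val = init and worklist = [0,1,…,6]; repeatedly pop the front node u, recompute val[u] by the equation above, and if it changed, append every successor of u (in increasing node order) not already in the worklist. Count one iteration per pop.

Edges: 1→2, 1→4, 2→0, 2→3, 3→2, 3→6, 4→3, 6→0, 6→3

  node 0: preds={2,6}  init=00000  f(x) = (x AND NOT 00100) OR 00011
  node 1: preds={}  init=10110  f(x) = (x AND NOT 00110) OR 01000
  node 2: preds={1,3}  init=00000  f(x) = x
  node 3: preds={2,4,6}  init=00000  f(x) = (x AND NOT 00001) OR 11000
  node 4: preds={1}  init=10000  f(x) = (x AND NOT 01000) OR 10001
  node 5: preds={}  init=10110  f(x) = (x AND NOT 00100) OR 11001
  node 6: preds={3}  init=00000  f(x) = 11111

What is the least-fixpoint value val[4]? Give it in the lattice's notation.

Trace (10 dequeues):
  [1] u=0 | in 00000 | out 00011 | prev 00000 | push {}
  [2] u=1 | in 00000 | out 11110 | prev 10110 | push {}
  [3] u=2 | in 11110 | out 11110 | prev 00000 | push {0}
  [4] u=3 | in 11110 | out 11110 | prev 00000 | push {2}
  [5] u=4 | in 11110 | out 10111 | prev 10000 | push {3}
  [6] u=5 | in 00000 | out 11111 | prev 10110 | push {}
  [7] u=6 | in 11110 | out 11111 | prev 00000 | push {}
  [8] u=0 | in 11111 | out 11011 | prev 00011 | push {}
  [9] u=2 | in 11110 | out 11110 | ==
  [10] u=3 | in 11111 | out 11110 | ==

Converged values:
  [0] 11011
  [1] 11110
  [2] 11110
  [3] 11110
  [4] 10111
  [5] 11111
  [6] 11111

10111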